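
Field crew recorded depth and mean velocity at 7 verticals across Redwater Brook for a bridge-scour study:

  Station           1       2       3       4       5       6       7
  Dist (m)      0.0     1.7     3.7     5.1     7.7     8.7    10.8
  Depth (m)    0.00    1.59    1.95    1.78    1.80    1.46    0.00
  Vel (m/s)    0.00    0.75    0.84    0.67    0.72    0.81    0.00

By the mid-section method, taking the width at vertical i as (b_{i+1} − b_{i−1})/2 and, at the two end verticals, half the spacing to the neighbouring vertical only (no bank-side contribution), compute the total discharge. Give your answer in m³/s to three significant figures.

11.5 m³/s

w_2 = (3.7 − 0.0)/2 = 1.85 m; q_2 = 0.75 × 1.59 × 1.85 = 2.206 m³/s
w_3 = (5.1 − 1.7)/2 = 1.7 m; q_3 = 0.84 × 1.95 × 1.7 = 2.785 m³/s
w_4 = (7.7 − 3.7)/2 = 2 m; q_4 = 0.67 × 1.78 × 2 = 2.385 m³/s
w_5 = (8.7 − 5.1)/2 = 1.8 m; q_5 = 0.72 × 1.80 × 1.8 = 2.333 m³/s
w_6 = (10.8 − 7.7)/2 = 1.55 m; q_6 = 0.81 × 1.46 × 1.55 = 1.833 m³/s
Stations 1, 7 contribute zero (depth or velocity is 0).
Q = Σ qᵢ = 11.54 m³/s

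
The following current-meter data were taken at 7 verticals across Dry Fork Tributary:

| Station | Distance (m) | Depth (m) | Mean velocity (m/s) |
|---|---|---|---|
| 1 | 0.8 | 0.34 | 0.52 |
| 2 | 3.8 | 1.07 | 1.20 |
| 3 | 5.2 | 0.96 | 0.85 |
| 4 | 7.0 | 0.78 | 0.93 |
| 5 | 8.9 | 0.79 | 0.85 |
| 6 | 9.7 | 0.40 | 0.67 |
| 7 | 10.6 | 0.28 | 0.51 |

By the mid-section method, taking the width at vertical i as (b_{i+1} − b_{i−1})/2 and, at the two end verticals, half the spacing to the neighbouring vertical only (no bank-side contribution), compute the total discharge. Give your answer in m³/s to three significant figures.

w_1 = (3.8 − 0.8)/2 = 1.5 m; q_1 = 0.52 × 0.34 × 1.5 = 0.2652 m³/s
w_2 = (5.2 − 0.8)/2 = 2.2 m; q_2 = 1.20 × 1.07 × 2.2 = 2.825 m³/s
w_3 = (7.0 − 3.8)/2 = 1.6 m; q_3 = 0.85 × 0.96 × 1.6 = 1.306 m³/s
w_4 = (8.9 − 5.2)/2 = 1.85 m; q_4 = 0.93 × 0.78 × 1.85 = 1.342 m³/s
w_5 = (9.7 − 7.0)/2 = 1.35 m; q_5 = 0.85 × 0.79 × 1.35 = 0.9065 m³/s
w_6 = (10.6 − 8.9)/2 = 0.85 m; q_6 = 0.67 × 0.40 × 0.85 = 0.2278 m³/s
w_7 = (10.6 − 9.7)/2 = 0.45 m; q_7 = 0.51 × 0.28 × 0.45 = 0.06426 m³/s
Q = Σ qᵢ = 6.936 m³/s

6.94 m³/s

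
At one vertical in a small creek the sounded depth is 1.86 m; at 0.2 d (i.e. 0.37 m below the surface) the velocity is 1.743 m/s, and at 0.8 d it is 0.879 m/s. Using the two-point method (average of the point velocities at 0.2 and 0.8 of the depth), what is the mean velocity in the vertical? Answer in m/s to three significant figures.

1.31 m/s

v̄ = (1.743 + 0.879) / 2 = 1.311 m/s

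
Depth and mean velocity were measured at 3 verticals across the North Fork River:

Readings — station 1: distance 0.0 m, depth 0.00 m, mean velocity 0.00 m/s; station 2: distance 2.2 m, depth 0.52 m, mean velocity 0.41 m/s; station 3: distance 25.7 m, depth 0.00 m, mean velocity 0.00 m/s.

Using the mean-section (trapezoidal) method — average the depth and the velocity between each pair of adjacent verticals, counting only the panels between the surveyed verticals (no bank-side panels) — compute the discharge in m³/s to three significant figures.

Panel 1-2: Δb = 2.2 m, d̄ = (0.00+0.52)/2 = 0.26, v̄ = (0.00+0.41)/2 = 0.205 → q = 2.2×0.26×0.205 = 0.1173 m³/s
Panel 2-3: Δb = 23.5 m, d̄ = (0.52+0.00)/2 = 0.26, v̄ = (0.41+0.00)/2 = 0.205 → q = 23.5×0.26×0.205 = 1.253 m³/s
Q = Σ q = 1.370 m³/s

1.37 m³/s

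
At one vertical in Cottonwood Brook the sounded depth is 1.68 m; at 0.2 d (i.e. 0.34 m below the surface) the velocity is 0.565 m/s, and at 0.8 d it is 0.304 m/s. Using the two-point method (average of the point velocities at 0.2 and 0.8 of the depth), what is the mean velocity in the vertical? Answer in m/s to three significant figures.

0.435 m/s

v̄ = (0.565 + 0.304) / 2 = 0.4345 m/s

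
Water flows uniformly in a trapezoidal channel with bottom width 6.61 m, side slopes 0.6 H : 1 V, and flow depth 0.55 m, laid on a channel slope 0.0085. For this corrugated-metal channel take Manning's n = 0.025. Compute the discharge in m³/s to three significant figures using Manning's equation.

A = (b + z·y)·y = (6.61 + 0.6×0.55)×0.55 = 3.817 m²
P = b + 2y√(1+z²) = 6.61 + 2×0.55×√(1+0.6²) = 7.893 m
R = A/P = 3.817/7.893 = 0.4836 m
Q = (1/n)·A·R^(2/3)·S^(1/2) = (1/0.025) × 3.817 × 0.4836^(2/3) × 0.0085^(1/2) = 8.673 m³/s

8.67 m³/s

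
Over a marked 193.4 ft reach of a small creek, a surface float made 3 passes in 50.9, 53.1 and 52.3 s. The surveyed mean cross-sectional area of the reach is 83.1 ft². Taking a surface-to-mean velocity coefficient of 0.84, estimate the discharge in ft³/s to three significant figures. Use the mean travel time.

259 ft³/s

t̄ = (50.9 + 53.1 + 52.3) / 3 = 52.1 s
v_surface = L / t̄ = 193.4 / 52.1 = 3.712 ft/s
v_mean = 0.84 × 3.712 = 3.118 ft/s
Q = A × v_mean = 83.1 × 3.118 = 259.1 ft³/s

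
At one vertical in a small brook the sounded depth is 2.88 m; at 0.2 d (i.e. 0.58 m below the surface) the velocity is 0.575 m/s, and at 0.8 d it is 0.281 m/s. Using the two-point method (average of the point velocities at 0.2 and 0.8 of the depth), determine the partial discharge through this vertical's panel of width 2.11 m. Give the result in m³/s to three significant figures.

v̄ = (0.575 + 0.281) / 2 = 0.4280 m/s
q = v̄ × d × w = 0.4280 × 2.88 × 2.11 = 2.601 m³/s

2.60 m³/s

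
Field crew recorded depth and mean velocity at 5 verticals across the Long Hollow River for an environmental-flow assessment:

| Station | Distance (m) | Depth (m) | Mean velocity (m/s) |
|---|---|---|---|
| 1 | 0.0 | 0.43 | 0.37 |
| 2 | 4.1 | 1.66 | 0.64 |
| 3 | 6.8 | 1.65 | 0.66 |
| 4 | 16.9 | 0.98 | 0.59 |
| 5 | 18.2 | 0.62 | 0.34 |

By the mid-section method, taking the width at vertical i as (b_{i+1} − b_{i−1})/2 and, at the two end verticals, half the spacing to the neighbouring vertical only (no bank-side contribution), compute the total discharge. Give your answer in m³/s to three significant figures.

w_1 = (4.1 − 0.0)/2 = 2.05 m; q_1 = 0.37 × 0.43 × 2.05 = 0.3262 m³/s
w_2 = (6.8 − 0.0)/2 = 3.4 m; q_2 = 0.64 × 1.66 × 3.4 = 3.612 m³/s
w_3 = (16.9 − 4.1)/2 = 6.4 m; q_3 = 0.66 × 1.65 × 6.4 = 6.970 m³/s
w_4 = (18.2 − 6.8)/2 = 5.7 m; q_4 = 0.59 × 0.98 × 5.7 = 3.296 m³/s
w_5 = (18.2 − 16.9)/2 = 0.65 m; q_5 = 0.34 × 0.62 × 0.65 = 0.1370 m³/s
Q = Σ qᵢ = 14.34 m³/s

14.3 m³/s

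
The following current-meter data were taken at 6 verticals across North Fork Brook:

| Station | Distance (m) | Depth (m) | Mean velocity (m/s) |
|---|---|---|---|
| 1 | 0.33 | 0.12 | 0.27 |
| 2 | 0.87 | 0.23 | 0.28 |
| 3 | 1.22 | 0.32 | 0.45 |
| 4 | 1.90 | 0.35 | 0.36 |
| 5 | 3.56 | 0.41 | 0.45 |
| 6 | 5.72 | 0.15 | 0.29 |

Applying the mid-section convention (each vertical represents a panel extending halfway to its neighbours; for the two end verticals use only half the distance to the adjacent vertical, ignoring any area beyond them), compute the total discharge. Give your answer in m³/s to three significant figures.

w_1 = (0.87 − 0.33)/2 = 0.27 m; q_1 = 0.27 × 0.12 × 0.27 = 0.008748 m³/s
w_2 = (1.22 − 0.33)/2 = 0.445 m; q_2 = 0.28 × 0.23 × 0.445 = 0.02866 m³/s
w_3 = (1.90 − 0.87)/2 = 0.515 m; q_3 = 0.45 × 0.32 × 0.515 = 0.07416 m³/s
w_4 = (3.56 − 1.22)/2 = 1.17 m; q_4 = 0.36 × 0.35 × 1.17 = 0.1474 m³/s
w_5 = (5.72 − 1.90)/2 = 1.91 m; q_5 = 0.45 × 0.41 × 1.91 = 0.3524 m³/s
w_6 = (5.72 − 3.56)/2 = 1.08 m; q_6 = 0.29 × 0.15 × 1.08 = 0.04698 m³/s
Q = Σ qᵢ = 0.6584 m³/s

0.658 m³/s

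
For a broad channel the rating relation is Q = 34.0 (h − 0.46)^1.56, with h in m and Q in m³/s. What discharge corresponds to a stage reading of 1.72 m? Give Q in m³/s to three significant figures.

Q = 34.0 × (1.72 − 0.46)^1.56 = 34.0 × 1.26^1.56 = 48.76 m³/s

48.8 m³/s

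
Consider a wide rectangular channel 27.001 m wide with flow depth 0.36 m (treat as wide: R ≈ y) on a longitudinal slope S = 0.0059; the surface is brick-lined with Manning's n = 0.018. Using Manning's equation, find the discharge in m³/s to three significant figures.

A = b·y = 27.001 × 0.36 = 9.720 m²
Wide channel: R ≈ y = 0.36 m
Q = (1/n)·A·R^(2/3)·S^(1/2) = (1/0.018) × 9.720 × 0.3600^(2/3) × 0.0059^(1/2) = 20.99 m³/s

21.0 m³/s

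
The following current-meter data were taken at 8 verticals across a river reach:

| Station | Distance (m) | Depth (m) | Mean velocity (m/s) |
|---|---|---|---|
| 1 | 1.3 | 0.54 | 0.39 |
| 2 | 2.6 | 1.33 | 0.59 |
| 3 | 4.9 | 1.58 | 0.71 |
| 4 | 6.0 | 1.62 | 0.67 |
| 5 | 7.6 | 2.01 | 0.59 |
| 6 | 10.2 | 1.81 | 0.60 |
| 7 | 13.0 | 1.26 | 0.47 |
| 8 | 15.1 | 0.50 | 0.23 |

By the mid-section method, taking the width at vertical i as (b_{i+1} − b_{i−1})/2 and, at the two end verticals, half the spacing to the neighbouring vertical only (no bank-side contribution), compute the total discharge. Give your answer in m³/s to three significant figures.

11.9 m³/s

w_1 = (2.6 − 1.3)/2 = 0.65 m; q_1 = 0.39 × 0.54 × 0.65 = 0.1369 m³/s
w_2 = (4.9 − 1.3)/2 = 1.8 m; q_2 = 0.59 × 1.33 × 1.8 = 1.412 m³/s
w_3 = (6.0 − 2.6)/2 = 1.7 m; q_3 = 0.71 × 1.58 × 1.7 = 1.907 m³/s
w_4 = (7.6 − 4.9)/2 = 1.35 m; q_4 = 0.67 × 1.62 × 1.35 = 1.465 m³/s
w_5 = (10.2 − 6.0)/2 = 2.1 m; q_5 = 0.59 × 2.01 × 2.1 = 2.490 m³/s
w_6 = (13.0 − 7.6)/2 = 2.7 m; q_6 = 0.60 × 1.81 × 2.7 = 2.932 m³/s
w_7 = (15.1 − 10.2)/2 = 2.45 m; q_7 = 0.47 × 1.26 × 2.45 = 1.451 m³/s
w_8 = (15.1 − 13.0)/2 = 1.05 m; q_8 = 0.23 × 0.50 × 1.05 = 0.1208 m³/s
Q = Σ qᵢ = 11.92 m³/s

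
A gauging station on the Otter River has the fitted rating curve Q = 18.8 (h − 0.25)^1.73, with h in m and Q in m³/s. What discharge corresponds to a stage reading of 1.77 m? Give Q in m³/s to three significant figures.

38.8 m³/s

Q = 18.8 × (1.77 − 0.25)^1.73 = 18.8 × 1.52^1.73 = 38.79 m³/s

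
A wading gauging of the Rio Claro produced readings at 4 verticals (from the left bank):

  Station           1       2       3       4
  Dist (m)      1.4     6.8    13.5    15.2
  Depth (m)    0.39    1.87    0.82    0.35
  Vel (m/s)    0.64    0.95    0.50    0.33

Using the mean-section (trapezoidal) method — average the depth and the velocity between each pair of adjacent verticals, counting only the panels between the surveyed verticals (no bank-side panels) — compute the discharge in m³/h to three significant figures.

Panel 1-2: Δb = 5.4 m, d̄ = (0.39+1.87)/2 = 1.13, v̄ = (0.64+0.95)/2 = 0.795 → q = 5.4×1.13×0.795 = 4.851 m³/s
Panel 2-3: Δb = 6.7 m, d̄ = (1.87+0.82)/2 = 1.345, v̄ = (0.95+0.50)/2 = 0.725 → q = 6.7×1.345×0.725 = 6.533 m³/s
Panel 3-4: Δb = 1.7 m, d̄ = (0.82+0.35)/2 = 0.585, v̄ = (0.50+0.33)/2 = 0.415 → q = 1.7×0.585×0.415 = 0.4127 m³/s
Q = Σ q = 11.80 m³/s
= 11.80 × 3600 = 42470 m³/h

42500 m³/h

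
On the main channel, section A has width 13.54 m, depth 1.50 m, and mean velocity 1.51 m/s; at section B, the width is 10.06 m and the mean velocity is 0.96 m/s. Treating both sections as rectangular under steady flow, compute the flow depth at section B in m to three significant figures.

3.18 m

Q = A₁V₁ = (13.54×1.50) × 1.51 = 30.67 m³/s
d₂ = Q/(b₂ V₂) = 30.67/(10.06×0.96) = 3.176 m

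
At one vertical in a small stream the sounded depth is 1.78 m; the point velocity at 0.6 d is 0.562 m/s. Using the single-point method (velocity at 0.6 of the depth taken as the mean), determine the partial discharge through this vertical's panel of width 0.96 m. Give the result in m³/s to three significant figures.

v̄ = v₀.₆ = 0.562 m/s
q = v̄ × d × w = 0.5620 × 1.78 × 0.96 = 0.9603 m³/s

0.960 m³/s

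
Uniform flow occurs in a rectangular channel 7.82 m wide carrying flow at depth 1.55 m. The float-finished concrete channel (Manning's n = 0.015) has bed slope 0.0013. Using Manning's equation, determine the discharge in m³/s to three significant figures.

31.2 m³/s

A = b·y = 7.82 × 1.55 = 12.12 m²
P = b + 2y = 7.82 + 2×1.55 = 10.92 m
R = A/P = 12.12/10.92 = 1.110 m
Q = (1/n)·A·R^(2/3)·S^(1/2) = (1/0.015) × 12.12 × 1.110^(2/3) × 0.0013^(1/2) = 31.23 m³/s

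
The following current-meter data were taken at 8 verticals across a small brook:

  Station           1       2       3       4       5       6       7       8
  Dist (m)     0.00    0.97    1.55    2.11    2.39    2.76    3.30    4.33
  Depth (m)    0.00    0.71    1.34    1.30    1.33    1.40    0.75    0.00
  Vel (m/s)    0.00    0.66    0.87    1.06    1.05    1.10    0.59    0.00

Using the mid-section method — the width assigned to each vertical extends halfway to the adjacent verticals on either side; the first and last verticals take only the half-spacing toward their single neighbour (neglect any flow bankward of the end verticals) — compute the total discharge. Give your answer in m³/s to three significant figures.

w_2 = (1.55 − 0.00)/2 = 0.775 m; q_2 = 0.66 × 0.71 × 0.775 = 0.3632 m³/s
w_3 = (2.11 − 0.97)/2 = 0.57 m; q_3 = 0.87 × 1.34 × 0.57 = 0.6645 m³/s
w_4 = (2.39 − 1.55)/2 = 0.42 m; q_4 = 1.06 × 1.30 × 0.42 = 0.5788 m³/s
w_5 = (2.76 − 2.11)/2 = 0.325 m; q_5 = 1.05 × 1.33 × 0.325 = 0.4539 m³/s
w_6 = (3.30 − 2.39)/2 = 0.455 m; q_6 = 1.10 × 1.40 × 0.455 = 0.7007 m³/s
w_7 = (4.33 − 2.76)/2 = 0.785 m; q_7 = 0.59 × 0.75 × 0.785 = 0.3474 m³/s
Stations 1, 8 contribute zero (depth or velocity is 0).
Q = Σ qᵢ = 3.108 m³/s

3.11 m³/s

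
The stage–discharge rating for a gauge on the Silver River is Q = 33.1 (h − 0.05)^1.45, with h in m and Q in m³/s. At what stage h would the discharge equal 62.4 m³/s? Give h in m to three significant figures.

h − h₀ = (Q/C)^(1/b) = (62.4/33.1)^(1/1.45) = 1.548 m
h = 0.05 + 1.548 = 1.598 m

1.60 m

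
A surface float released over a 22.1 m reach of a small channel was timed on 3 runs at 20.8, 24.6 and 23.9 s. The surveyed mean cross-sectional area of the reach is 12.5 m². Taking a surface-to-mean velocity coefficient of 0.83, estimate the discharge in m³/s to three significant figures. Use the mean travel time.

9.93 m³/s

t̄ = (20.8 + 24.6 + 23.9) / 3 = 23.1 s
v_surface = L / t̄ = 22.1 / 23.1 = 0.9567 m/s
v_mean = 0.83 × 0.9567 = 0.7941 m/s
Q = A × v_mean = 12.5 × 0.7941 = 9.926 m³/s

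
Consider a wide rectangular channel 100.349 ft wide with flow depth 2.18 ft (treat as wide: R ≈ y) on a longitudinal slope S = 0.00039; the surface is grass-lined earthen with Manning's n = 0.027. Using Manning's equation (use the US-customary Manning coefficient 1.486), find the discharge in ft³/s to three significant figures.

A = b·y = 100.349 × 2.18 = 218.8 ft²
Wide channel: R ≈ y = 2.18 ft
Q = (1.486/n)·A·R^(2/3)·S^(1/2) = (1.486/0.027) × 218.8 × 2.180^(2/3) × 0.00039^(1/2) = 399.8 ft³/s

400 ft³/s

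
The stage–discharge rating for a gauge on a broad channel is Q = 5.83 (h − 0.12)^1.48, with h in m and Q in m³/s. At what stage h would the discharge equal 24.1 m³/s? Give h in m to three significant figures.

2.73 m

h − h₀ = (Q/C)^(1/b) = (24.1/5.83)^(1/1.48) = 2.609 m
h = 0.12 + 2.609 = 2.729 m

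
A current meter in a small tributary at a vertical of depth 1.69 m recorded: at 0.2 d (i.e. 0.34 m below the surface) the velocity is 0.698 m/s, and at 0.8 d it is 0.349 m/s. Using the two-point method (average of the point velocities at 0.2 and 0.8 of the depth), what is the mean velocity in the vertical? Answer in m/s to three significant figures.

v̄ = (0.698 + 0.349) / 2 = 0.5235 m/s

0.524 m/s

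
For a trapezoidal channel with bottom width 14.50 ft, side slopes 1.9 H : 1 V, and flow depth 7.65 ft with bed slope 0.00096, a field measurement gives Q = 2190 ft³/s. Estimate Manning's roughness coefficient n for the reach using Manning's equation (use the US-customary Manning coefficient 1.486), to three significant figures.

0.0131

A = (b + z·y)·y = (14.50 + 1.9×7.65)×7.65 = 222.1 ft²
P = b + 2y√(1+z²) = 14.50 + 2×7.65×√(1+1.9²) = 47.35 ft
R = A/P = 222.1/47.35 = 4.691 ft
n = (1.486/Q)·A·R^(2/3)·S^(1/2) = (1.486/2190) × 222.1 × 2.802 × 0.03098 = 0.01309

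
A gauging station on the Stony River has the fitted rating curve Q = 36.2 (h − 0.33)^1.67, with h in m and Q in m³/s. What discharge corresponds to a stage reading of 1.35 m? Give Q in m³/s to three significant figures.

37.4 m³/s

Q = 36.2 × (1.35 − 0.33)^1.67 = 36.2 × 1.02^1.67 = 37.42 m³/s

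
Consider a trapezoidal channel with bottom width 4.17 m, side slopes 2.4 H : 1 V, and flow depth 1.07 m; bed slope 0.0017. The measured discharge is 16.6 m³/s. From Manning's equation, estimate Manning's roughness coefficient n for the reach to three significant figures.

0.0147

A = (b + z·y)·y = (4.17 + 2.4×1.07)×1.07 = 7.210 m²
P = b + 2y√(1+z²) = 4.17 + 2×1.07×√(1+2.4²) = 9.734 m
R = A/P = 7.210/9.734 = 0.7407 m
n = (1/Q)·A·R^(2/3)·S^(1/2) = (1/16.6) × 7.210 × 0.8186 × 0.04123 = 0.01466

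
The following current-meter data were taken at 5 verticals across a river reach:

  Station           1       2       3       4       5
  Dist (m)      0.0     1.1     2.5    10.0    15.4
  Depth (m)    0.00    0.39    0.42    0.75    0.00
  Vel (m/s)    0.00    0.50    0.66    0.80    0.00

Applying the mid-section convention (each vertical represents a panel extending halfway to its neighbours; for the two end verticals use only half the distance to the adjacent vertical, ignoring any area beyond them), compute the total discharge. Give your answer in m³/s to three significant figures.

5.35 m³/s

w_2 = (2.5 − 0.0)/2 = 1.25 m; q_2 = 0.50 × 0.39 × 1.25 = 0.2438 m³/s
w_3 = (10.0 − 1.1)/2 = 4.45 m; q_3 = 0.66 × 0.42 × 4.45 = 1.234 m³/s
w_4 = (15.4 − 2.5)/2 = 6.45 m; q_4 = 0.80 × 0.75 × 6.45 = 3.870 m³/s
Stations 1, 5 contribute zero (depth or velocity is 0).
Q = Σ qᵢ = 5.347 m³/s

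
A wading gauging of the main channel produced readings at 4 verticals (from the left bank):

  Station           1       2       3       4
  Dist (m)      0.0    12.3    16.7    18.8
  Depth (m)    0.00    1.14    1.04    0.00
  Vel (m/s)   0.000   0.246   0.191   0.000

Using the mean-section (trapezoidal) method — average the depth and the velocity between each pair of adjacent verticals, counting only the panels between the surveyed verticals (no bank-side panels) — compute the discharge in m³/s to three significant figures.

2.01 m³/s

Panel 1-2: Δb = 12.3 m, d̄ = (0.00+1.14)/2 = 0.57, v̄ = (0.000+0.246)/2 = 0.123 → q = 12.3×0.57×0.123 = 0.8624 m³/s
Panel 2-3: Δb = 4.4 m, d̄ = (1.14+1.04)/2 = 1.09, v̄ = (0.246+0.191)/2 = 0.2185 → q = 4.4×1.09×0.2185 = 1.048 m³/s
Panel 3-4: Δb = 2.1 m, d̄ = (1.04+0.00)/2 = 0.52, v̄ = (0.191+0.000)/2 = 0.0955 → q = 2.1×0.52×0.0955 = 0.1043 m³/s
Q = Σ q = 2.015 m³/s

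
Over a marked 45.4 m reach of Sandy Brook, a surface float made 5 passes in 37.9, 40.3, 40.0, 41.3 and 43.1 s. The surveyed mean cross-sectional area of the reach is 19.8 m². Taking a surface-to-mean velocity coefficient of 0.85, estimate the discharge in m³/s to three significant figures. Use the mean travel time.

t̄ = (37.9 + 40.3 + 40.0 + 41.3 + 43.1) / 5 = 40.52 s
v_surface = L / t̄ = 45.4 / 40.52 = 1.120 m/s
v_mean = 0.85 × 1.120 = 0.9524 m/s
Q = A × v_mean = 19.8 × 0.9524 = 18.86 m³/s

18.9 m³/s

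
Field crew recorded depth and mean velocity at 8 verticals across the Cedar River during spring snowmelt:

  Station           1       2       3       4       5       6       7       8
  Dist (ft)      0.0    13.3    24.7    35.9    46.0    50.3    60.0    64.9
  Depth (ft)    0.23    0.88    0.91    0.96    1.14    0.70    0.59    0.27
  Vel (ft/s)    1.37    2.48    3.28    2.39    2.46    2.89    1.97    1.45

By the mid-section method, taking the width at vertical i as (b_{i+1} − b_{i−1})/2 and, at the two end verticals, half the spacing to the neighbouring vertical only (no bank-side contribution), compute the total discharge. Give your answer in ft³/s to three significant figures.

w_1 = (13.3 − 0.0)/2 = 6.65 ft; q_1 = 1.37 × 0.23 × 6.65 = 2.095 ft³/s
w_2 = (24.7 − 0.0)/2 = 12.35 ft; q_2 = 2.48 × 0.88 × 12.35 = 26.95 ft³/s
w_3 = (35.9 − 13.3)/2 = 11.3 ft; q_3 = 3.28 × 0.91 × 11.3 = 33.73 ft³/s
w_4 = (46.0 − 24.7)/2 = 10.65 ft; q_4 = 2.39 × 0.96 × 10.65 = 24.44 ft³/s
w_5 = (50.3 − 35.9)/2 = 7.2 ft; q_5 = 2.46 × 1.14 × 7.2 = 20.19 ft³/s
w_6 = (60.0 − 46.0)/2 = 7 ft; q_6 = 2.89 × 0.70 × 7 = 14.16 ft³/s
w_7 = (64.9 − 50.3)/2 = 7.3 ft; q_7 = 1.97 × 0.59 × 7.3 = 8.485 ft³/s
w_8 = (64.9 − 60.0)/2 = 2.45 ft; q_8 = 1.45 × 0.27 × 2.45 = 0.9592 ft³/s
Q = Σ qᵢ = 131.0 ft³/s

131 ft³/s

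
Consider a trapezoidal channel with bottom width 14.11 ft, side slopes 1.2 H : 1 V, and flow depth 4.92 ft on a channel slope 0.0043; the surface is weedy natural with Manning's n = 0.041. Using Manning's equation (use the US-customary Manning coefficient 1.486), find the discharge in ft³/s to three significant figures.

A = (b + z·y)·y = (14.11 + 1.2×4.92)×4.92 = 98.47 ft²
P = b + 2y√(1+z²) = 14.11 + 2×4.92×√(1+1.2²) = 29.48 ft
R = A/P = 98.47/29.48 = 3.340 ft
Q = (1.486/n)·A·R^(2/3)·S^(1/2) = (1.486/0.041) × 98.47 × 3.340^(2/3) × 0.0043^(1/2) = 522.9 ft³/s

523 ft³/s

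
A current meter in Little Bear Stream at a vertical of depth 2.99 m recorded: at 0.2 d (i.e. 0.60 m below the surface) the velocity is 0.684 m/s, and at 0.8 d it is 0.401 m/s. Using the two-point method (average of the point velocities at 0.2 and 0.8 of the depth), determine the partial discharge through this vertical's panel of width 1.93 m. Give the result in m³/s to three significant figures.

3.13 m³/s

v̄ = (0.684 + 0.401) / 2 = 0.5425 m/s
q = v̄ × d × w = 0.5425 × 2.99 × 1.93 = 3.131 m³/s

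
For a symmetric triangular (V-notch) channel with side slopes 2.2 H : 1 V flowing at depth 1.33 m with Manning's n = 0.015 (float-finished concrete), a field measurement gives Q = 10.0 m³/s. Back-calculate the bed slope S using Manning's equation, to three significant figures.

0.00290

A = z·y² = 2.2×1.33² = 3.892 m²
P = 2y√(1+z²) = 2×1.33×√(1+2.2²) = 6.428 m
R = A/P = 3.892/6.428 = 0.6054 m
S = (Q·n / (1·A·R^(2/3)))² = (10.0×0.015 / (1×3.892×0.7156))² = 0.002901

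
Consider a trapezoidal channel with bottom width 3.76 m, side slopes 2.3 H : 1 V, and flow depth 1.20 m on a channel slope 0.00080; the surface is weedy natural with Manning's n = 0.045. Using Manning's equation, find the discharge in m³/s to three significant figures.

4.24 m³/s

A = (b + z·y)·y = (3.76 + 2.3×1.20)×1.20 = 7.824 m²
P = b + 2y√(1+z²) = 3.76 + 2×1.20×√(1+2.3²) = 9.779 m
R = A/P = 7.824/9.779 = 0.8001 m
Q = (1/n)·A·R^(2/3)·S^(1/2) = (1/0.045) × 7.824 × 0.8001^(2/3) × 0.00080^(1/2) = 4.238 m³/s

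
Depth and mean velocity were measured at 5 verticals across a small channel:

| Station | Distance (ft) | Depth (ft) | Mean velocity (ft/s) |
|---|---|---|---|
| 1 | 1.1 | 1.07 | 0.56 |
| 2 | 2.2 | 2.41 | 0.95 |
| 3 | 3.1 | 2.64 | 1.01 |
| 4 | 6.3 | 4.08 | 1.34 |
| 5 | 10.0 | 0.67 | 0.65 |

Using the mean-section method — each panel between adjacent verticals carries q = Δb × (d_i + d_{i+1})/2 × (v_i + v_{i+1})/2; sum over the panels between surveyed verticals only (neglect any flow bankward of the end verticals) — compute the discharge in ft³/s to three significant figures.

Panel 1-2: Δb = 1.1 ft, d̄ = (1.07+2.41)/2 = 1.74, v̄ = (0.56+0.95)/2 = 0.755 → q = 1.1×1.74×0.755 = 1.445 ft³/s
Panel 2-3: Δb = 0.9 ft, d̄ = (2.41+2.64)/2 = 2.525, v̄ = (0.95+1.01)/2 = 0.98 → q = 0.9×2.525×0.98 = 2.227 ft³/s
Panel 3-4: Δb = 3.2 ft, d̄ = (2.64+4.08)/2 = 3.36, v̄ = (1.01+1.34)/2 = 1.175 → q = 3.2×3.36×1.175 = 12.63 ft³/s
Panel 4-5: Δb = 3.7 ft, d̄ = (4.08+0.67)/2 = 2.375, v̄ = (1.34+0.65)/2 = 0.995 → q = 3.7×2.375×0.995 = 8.744 ft³/s
Q = Σ q = 25.05 ft³/s

25.0 ft³/s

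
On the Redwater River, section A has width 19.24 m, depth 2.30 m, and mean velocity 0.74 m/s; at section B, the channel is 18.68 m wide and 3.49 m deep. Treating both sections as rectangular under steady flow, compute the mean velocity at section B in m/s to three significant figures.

0.502 m/s

Q = A₁V₁ = (19.24×2.30) × 0.74 = 32.75 m³/s
A₂ = 18.68 × 3.49 = 65.19 m²
V₂ = Q/A₂ = 32.75/65.19 = 0.5023 m/s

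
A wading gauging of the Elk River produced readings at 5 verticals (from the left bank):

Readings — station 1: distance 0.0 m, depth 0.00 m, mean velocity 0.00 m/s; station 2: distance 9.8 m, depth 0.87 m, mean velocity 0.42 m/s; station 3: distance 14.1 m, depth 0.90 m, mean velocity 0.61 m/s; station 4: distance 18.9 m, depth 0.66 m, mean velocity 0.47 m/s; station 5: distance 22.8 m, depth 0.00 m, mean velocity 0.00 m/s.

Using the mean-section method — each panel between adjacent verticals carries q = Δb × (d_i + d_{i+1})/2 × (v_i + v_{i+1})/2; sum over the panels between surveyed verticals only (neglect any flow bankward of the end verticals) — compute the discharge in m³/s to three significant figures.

Panel 1-2: Δb = 9.8 m, d̄ = (0.00+0.87)/2 = 0.435, v̄ = (0.00+0.42)/2 = 0.21 → q = 9.8×0.435×0.21 = 0.8952 m³/s
Panel 2-3: Δb = 4.3 m, d̄ = (0.87+0.90)/2 = 0.885, v̄ = (0.42+0.61)/2 = 0.515 → q = 4.3×0.885×0.515 = 1.960 m³/s
Panel 3-4: Δb = 4.8 m, d̄ = (0.90+0.66)/2 = 0.78, v̄ = (0.61+0.47)/2 = 0.54 → q = 4.8×0.78×0.54 = 2.022 m³/s
Panel 4-5: Δb = 3.9 m, d̄ = (0.66+0.00)/2 = 0.33, v̄ = (0.47+0.00)/2 = 0.235 → q = 3.9×0.33×0.235 = 0.3024 m³/s
Q = Σ q = 5.179 m³/s

5.18 m³/s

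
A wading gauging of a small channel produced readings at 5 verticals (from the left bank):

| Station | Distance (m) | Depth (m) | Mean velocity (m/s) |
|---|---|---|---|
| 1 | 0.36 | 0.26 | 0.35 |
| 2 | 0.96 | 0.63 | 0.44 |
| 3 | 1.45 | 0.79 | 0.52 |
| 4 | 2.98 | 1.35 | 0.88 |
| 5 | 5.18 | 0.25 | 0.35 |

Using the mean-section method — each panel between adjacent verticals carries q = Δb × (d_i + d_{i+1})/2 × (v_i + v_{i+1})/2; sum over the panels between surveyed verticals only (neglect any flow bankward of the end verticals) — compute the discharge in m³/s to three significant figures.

Panel 1-2: Δb = 0.6 m, d̄ = (0.26+0.63)/2 = 0.445, v̄ = (0.35+0.44)/2 = 0.395 → q = 0.6×0.445×0.395 = 0.1055 m³/s
Panel 2-3: Δb = 0.49 m, d̄ = (0.63+0.79)/2 = 0.71, v̄ = (0.44+0.52)/2 = 0.48 → q = 0.49×0.71×0.48 = 0.1670 m³/s
Panel 3-4: Δb = 1.53 m, d̄ = (0.79+1.35)/2 = 1.07, v̄ = (0.52+0.88)/2 = 0.7 → q = 1.53×1.07×0.7 = 1.146 m³/s
Panel 4-5: Δb = 2.2 m, d̄ = (1.35+0.25)/2 = 0.8, v̄ = (0.88+0.35)/2 = 0.615 → q = 2.2×0.8×0.615 = 1.082 m³/s
Q = Σ q = 2.501 m³/s

2.50 m³/s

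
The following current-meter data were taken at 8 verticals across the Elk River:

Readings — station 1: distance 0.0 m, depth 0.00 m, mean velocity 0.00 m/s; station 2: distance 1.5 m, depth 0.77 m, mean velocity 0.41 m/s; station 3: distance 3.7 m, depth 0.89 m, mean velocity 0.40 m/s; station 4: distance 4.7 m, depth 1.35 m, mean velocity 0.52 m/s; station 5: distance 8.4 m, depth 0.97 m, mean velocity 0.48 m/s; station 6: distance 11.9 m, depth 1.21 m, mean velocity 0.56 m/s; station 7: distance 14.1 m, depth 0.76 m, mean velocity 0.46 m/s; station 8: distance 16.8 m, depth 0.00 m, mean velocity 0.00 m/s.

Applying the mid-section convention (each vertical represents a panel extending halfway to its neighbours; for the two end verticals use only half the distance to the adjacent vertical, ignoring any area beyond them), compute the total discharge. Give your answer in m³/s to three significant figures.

w_2 = (3.7 − 0.0)/2 = 1.85 m; q_2 = 0.41 × 0.77 × 1.85 = 0.5840 m³/s
w_3 = (4.7 − 1.5)/2 = 1.6 m; q_3 = 0.40 × 0.89 × 1.6 = 0.5696 m³/s
w_4 = (8.4 − 3.7)/2 = 2.35 m; q_4 = 0.52 × 1.35 × 2.35 = 1.650 m³/s
w_5 = (11.9 − 4.7)/2 = 3.6 m; q_5 = 0.48 × 0.97 × 3.6 = 1.676 m³/s
w_6 = (14.1 − 8.4)/2 = 2.85 m; q_6 = 0.56 × 1.21 × 2.85 = 1.931 m³/s
w_7 = (16.8 − 11.9)/2 = 2.45 m; q_7 = 0.46 × 0.76 × 2.45 = 0.8565 m³/s
Stations 1, 8 contribute zero (depth or velocity is 0).
Q = Σ qᵢ = 7.267 m³/s

7.27 m³/s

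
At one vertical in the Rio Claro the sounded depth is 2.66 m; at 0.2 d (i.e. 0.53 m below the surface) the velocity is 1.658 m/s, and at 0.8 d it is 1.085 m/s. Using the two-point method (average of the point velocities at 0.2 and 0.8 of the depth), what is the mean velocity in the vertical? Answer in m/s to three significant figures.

1.37 m/s

v̄ = (1.658 + 1.085) / 2 = 1.372 m/s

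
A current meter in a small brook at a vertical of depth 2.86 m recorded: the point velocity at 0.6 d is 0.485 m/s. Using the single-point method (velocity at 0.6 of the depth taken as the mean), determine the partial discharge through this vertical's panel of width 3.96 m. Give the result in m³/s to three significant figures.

5.49 m³/s

v̄ = v₀.₆ = 0.485 m/s
q = v̄ × d × w = 0.4850 × 2.86 × 3.96 = 5.493 m³/s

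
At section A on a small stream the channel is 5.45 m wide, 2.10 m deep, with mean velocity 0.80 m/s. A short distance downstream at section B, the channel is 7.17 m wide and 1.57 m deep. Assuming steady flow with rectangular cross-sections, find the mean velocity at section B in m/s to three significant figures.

Q = A₁V₁ = (5.45×2.10) × 0.80 = 9.156 m³/s
A₂ = 7.17 × 1.57 = 11.26 m²
V₂ = Q/A₂ = 9.156/11.26 = 0.8134 m/s

0.813 m/s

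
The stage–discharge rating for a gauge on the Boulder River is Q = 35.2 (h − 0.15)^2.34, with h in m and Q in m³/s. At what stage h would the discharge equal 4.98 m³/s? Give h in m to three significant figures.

0.584 m

h − h₀ = (Q/C)^(1/b) = (4.98/35.2)^(1/2.34) = 0.4336 m
h = 0.15 + 0.4336 = 0.5836 m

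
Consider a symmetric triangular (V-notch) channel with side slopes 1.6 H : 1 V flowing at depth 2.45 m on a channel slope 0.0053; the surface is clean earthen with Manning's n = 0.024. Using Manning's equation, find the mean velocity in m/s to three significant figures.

A = z·y² = 1.6×2.45² = 9.604 m²
P = 2y√(1+z²) = 2×2.45×√(1+1.6²) = 9.245 m
R = A/P = 9.604/9.245 = 1.039 m
Q = (1/n)·A·R^(2/3)·S^(1/2) = (1/0.024) × 9.604 × 1.039^(2/3) × 0.0053^(1/2) = 29.88 m³/s
V = Q/A = 29.88/9.604 = 3.111 m/s

3.11 m/s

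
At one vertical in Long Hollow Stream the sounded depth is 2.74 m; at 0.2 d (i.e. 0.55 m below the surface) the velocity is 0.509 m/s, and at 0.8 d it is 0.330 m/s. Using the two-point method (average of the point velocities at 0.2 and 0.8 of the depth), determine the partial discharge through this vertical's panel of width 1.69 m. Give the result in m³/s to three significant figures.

1.94 m³/s

v̄ = (0.509 + 0.330) / 2 = 0.4195 m/s
q = v̄ × d × w = 0.4195 × 2.74 × 1.69 = 1.943 m³/s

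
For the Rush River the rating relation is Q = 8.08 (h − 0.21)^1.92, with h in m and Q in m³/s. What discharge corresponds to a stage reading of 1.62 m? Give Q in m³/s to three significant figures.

15.6 m³/s

Q = 8.08 × (1.62 − 0.21)^1.92 = 8.08 × 1.41^1.92 = 15.63 m³/s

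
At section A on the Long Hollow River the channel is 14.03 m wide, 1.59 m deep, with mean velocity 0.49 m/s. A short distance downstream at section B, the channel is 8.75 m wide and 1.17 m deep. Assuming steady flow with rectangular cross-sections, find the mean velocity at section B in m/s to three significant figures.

Q = A₁V₁ = (14.03×1.59) × 0.49 = 10.93 m³/s
A₂ = 8.75 × 1.17 = 10.24 m²
V₂ = Q/A₂ = 10.93/10.24 = 1.068 m/s

1.07 m/s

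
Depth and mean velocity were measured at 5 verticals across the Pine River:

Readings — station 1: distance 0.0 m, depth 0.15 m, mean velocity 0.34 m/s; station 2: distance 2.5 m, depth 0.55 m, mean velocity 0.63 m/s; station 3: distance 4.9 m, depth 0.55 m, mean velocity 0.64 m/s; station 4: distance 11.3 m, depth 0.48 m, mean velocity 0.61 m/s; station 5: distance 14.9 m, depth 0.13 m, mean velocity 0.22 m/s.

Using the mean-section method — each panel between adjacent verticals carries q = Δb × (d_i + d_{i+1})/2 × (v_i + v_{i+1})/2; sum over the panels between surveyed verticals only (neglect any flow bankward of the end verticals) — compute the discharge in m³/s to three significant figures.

3.78 m³/s

Panel 1-2: Δb = 2.5 m, d̄ = (0.15+0.55)/2 = 0.35, v̄ = (0.34+0.63)/2 = 0.485 → q = 2.5×0.35×0.485 = 0.4244 m³/s
Panel 2-3: Δb = 2.4 m, d̄ = (0.55+0.55)/2 = 0.55, v̄ = (0.63+0.64)/2 = 0.635 → q = 2.4×0.55×0.635 = 0.8382 m³/s
Panel 3-4: Δb = 6.4 m, d̄ = (0.55+0.48)/2 = 0.515, v̄ = (0.64+0.61)/2 = 0.625 → q = 6.4×0.515×0.625 = 2.060 m³/s
Panel 4-5: Δb = 3.6 m, d̄ = (0.48+0.13)/2 = 0.305, v̄ = (0.61+0.22)/2 = 0.415 → q = 3.6×0.305×0.415 = 0.4557 m³/s
Q = Σ q = 3.778 m³/s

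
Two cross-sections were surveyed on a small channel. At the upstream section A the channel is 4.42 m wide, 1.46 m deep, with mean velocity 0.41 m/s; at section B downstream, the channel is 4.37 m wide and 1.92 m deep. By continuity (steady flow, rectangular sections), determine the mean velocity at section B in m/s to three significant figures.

0.315 m/s

Q = A₁V₁ = (4.42×1.46) × 0.41 = 2.646 m³/s
A₂ = 4.37 × 1.92 = 8.390 m²
V₂ = Q/A₂ = 2.646/8.390 = 0.3153 m/s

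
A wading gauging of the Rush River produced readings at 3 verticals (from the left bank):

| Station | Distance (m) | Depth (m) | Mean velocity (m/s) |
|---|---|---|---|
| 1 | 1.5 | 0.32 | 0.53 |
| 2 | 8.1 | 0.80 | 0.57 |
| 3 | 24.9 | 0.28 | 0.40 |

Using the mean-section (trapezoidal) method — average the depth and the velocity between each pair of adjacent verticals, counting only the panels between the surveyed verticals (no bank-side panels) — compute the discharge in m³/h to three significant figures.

Panel 1-2: Δb = 6.6 m, d̄ = (0.32+0.80)/2 = 0.56, v̄ = (0.53+0.57)/2 = 0.55 → q = 6.6×0.56×0.55 = 2.033 m³/s
Panel 2-3: Δb = 16.8 m, d̄ = (0.80+0.28)/2 = 0.54, v̄ = (0.57+0.40)/2 = 0.485 → q = 16.8×0.54×0.485 = 4.400 m³/s
Q = Σ q = 6.433 m³/s
= 6.433 × 3600 = 23160 m³/h

23200 m³/h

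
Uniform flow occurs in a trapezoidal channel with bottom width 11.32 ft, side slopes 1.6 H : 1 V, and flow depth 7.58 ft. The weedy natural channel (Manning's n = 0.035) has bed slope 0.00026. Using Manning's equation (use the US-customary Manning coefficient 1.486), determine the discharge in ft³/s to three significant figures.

329 ft³/s

A = (b + z·y)·y = (11.32 + 1.6×7.58)×7.58 = 177.7 ft²
P = b + 2y√(1+z²) = 11.32 + 2×7.58×√(1+1.6²) = 39.92 ft
R = A/P = 177.7/39.92 = 4.452 ft
Q = (1.486/n)·A·R^(2/3)·S^(1/2) = (1.486/0.035) × 177.7 × 4.452^(2/3) × 0.00026^(1/2) = 329.3 ft³/s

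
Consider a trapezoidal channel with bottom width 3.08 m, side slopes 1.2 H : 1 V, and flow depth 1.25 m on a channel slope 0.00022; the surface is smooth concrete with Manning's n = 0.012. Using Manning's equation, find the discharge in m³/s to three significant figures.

6.20 m³/s

A = (b + z·y)·y = (3.08 + 1.2×1.25)×1.25 = 5.725 m²
P = b + 2y√(1+z²) = 3.08 + 2×1.25×√(1+1.2²) = 6.985 m
R = A/P = 5.725/6.985 = 0.8196 m
Q = (1/n)·A·R^(2/3)·S^(1/2) = (1/0.012) × 5.725 × 0.8196^(2/3) × 0.00022^(1/2) = 6.197 m³/s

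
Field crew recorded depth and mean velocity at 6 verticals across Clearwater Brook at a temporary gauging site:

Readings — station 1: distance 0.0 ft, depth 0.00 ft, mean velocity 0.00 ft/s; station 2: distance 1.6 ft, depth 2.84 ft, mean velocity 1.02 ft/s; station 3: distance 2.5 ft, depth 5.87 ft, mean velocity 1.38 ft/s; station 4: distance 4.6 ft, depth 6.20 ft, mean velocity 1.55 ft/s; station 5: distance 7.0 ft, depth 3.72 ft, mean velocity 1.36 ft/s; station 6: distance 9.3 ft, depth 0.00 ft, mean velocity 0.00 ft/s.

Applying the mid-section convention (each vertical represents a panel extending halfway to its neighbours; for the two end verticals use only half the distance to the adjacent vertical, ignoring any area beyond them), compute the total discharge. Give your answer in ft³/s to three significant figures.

49.3 ft³/s

w_2 = (2.5 − 0.0)/2 = 1.25 ft; q_2 = 1.02 × 2.84 × 1.25 = 3.621 ft³/s
w_3 = (4.6 − 1.6)/2 = 1.5 ft; q_3 = 1.38 × 5.87 × 1.5 = 12.15 ft³/s
w_4 = (7.0 − 2.5)/2 = 2.25 ft; q_4 = 1.55 × 6.20 × 2.25 = 21.62 ft³/s
w_5 = (9.3 − 4.6)/2 = 2.35 ft; q_5 = 1.36 × 3.72 × 2.35 = 11.89 ft³/s
Stations 1, 6 contribute zero (depth or velocity is 0).
Q = Σ qᵢ = 49.28 ft³/s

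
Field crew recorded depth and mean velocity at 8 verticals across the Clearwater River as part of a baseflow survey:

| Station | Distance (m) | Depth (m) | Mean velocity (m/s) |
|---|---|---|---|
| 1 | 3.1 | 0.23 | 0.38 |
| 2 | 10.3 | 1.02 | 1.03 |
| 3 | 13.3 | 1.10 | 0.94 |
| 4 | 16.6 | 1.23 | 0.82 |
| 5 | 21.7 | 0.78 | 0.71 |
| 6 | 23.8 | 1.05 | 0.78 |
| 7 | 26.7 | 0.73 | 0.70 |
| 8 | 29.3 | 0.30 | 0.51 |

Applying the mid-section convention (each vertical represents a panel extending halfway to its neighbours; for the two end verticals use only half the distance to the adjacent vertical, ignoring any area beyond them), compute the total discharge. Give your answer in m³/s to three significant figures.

18.8 m³/s

w_1 = (10.3 − 3.1)/2 = 3.6 m; q_1 = 0.38 × 0.23 × 3.6 = 0.3146 m³/s
w_2 = (13.3 − 3.1)/2 = 5.1 m; q_2 = 1.03 × 1.02 × 5.1 = 5.358 m³/s
w_3 = (16.6 − 10.3)/2 = 3.15 m; q_3 = 0.94 × 1.10 × 3.15 = 3.257 m³/s
w_4 = (21.7 − 13.3)/2 = 4.2 m; q_4 = 0.82 × 1.23 × 4.2 = 4.236 m³/s
w_5 = (23.8 − 16.6)/2 = 3.6 m; q_5 = 0.71 × 0.78 × 3.6 = 1.994 m³/s
w_6 = (26.7 − 21.7)/2 = 2.5 m; q_6 = 0.78 × 1.05 × 2.5 = 2.048 m³/s
w_7 = (29.3 − 23.8)/2 = 2.75 m; q_7 = 0.70 × 0.73 × 2.75 = 1.405 m³/s
w_8 = (29.3 − 26.7)/2 = 1.3 m; q_8 = 0.51 × 0.30 × 1.3 = 0.1989 m³/s
Q = Σ qᵢ = 18.81 m³/s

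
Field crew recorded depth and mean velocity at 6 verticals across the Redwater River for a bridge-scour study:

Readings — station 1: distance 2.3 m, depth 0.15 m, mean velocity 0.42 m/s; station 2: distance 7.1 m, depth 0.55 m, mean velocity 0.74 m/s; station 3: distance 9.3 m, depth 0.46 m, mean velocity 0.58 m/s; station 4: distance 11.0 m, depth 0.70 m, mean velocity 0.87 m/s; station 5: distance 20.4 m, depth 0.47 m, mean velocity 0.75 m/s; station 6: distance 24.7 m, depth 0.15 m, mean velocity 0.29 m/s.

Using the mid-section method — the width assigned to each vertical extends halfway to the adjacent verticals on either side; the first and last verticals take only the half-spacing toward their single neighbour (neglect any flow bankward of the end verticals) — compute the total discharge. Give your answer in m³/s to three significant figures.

w_1 = (7.1 − 2.3)/2 = 2.4 m; q_1 = 0.42 × 0.15 × 2.4 = 0.1512 m³/s
w_2 = (9.3 − 2.3)/2 = 3.5 m; q_2 = 0.74 × 0.55 × 3.5 = 1.425 m³/s
w_3 = (11.0 − 7.1)/2 = 1.95 m; q_3 = 0.58 × 0.46 × 1.95 = 0.5203 m³/s
w_4 = (20.4 − 9.3)/2 = 5.55 m; q_4 = 0.87 × 0.70 × 5.55 = 3.380 m³/s
w_5 = (24.7 − 11.0)/2 = 6.85 m; q_5 = 0.75 × 0.47 × 6.85 = 2.415 m³/s
w_6 = (24.7 − 20.4)/2 = 2.15 m; q_6 = 0.29 × 0.15 × 2.15 = 0.09353 m³/s
Q = Σ qᵢ = 7.984 m³/s

7.98 m³/s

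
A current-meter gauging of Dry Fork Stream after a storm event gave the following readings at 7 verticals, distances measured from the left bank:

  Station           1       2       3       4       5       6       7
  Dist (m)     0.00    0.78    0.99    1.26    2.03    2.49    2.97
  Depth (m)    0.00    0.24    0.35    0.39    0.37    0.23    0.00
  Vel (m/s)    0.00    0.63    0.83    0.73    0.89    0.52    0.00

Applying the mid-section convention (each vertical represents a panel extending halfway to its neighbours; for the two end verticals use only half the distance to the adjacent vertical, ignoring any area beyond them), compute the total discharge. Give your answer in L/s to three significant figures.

551 L/s

w_2 = (0.99 − 0.00)/2 = 0.495 m; q_2 = 0.63 × 0.24 × 0.495 = 0.07484 m³/s
w_3 = (1.26 − 0.78)/2 = 0.24 m; q_3 = 0.83 × 0.35 × 0.24 = 0.06972 m³/s
w_4 = (2.03 − 0.99)/2 = 0.52 m; q_4 = 0.73 × 0.39 × 0.52 = 0.1480 m³/s
w_5 = (2.49 − 1.26)/2 = 0.615 m; q_5 = 0.89 × 0.37 × 0.615 = 0.2025 m³/s
w_6 = (2.97 − 2.03)/2 = 0.47 m; q_6 = 0.52 × 0.23 × 0.47 = 0.05621 m³/s
Stations 1, 7 contribute zero (depth or velocity is 0).
Q = Σ qᵢ = 0.5513 m³/s
= 0.5513 × 1000 = 551.3 L/s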